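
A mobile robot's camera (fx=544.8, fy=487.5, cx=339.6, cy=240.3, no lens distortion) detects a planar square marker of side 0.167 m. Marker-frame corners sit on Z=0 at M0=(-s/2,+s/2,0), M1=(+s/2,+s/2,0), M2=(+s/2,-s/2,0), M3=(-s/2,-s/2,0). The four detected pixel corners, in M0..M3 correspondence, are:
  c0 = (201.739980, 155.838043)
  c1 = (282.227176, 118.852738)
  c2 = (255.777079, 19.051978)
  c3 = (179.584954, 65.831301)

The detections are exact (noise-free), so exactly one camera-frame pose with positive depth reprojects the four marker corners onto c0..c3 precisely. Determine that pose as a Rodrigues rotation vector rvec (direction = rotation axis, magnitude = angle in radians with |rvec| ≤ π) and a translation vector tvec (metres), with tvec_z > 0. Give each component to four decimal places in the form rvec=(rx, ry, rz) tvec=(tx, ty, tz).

Intrinsics K: fx=544.8, fy=487.5, cx=339.6, cy=240.3
Marker side s = 0.167 m; corners in marker frame (Z=0):
  M0 = (-0.0835, +0.0835, 0)
  M1 = (+0.0835, +0.0835, 0)
  M2 = (+0.0835, -0.0835, 0)
  M3 = (-0.0835, -0.0835, 0)
Detected image corners:
  c0 = (201.739980, 155.838043) px
  c1 = (282.227176, 118.852738) px
  c2 = (255.777079, 19.051978) px
  c3 = (179.584954, 65.831301) px
Planar DLT: solve 8×8 A·h = b for H (H[2,2]=1):
  H  [+314.75697 +117.18993 +227.51582]
  H  [-311.40359 +555.84249 +90.59073]
  H  [-0.67098 -0.12015 +1.00000]
B = K⁻¹H; ‖b₁‖=1.239810, ‖b₂‖=1.239810; λ = 2/(‖b₁‖+‖b₂‖) = 0.806575, sign → tz>0 ⇒ λ=+0.806575
r₁ = λ·B[:,0] = (+0.80335,-0.24845,-0.54120); r₂ = λ·B[:,1] = (+0.23391,+0.96742,-0.09691)
r₃ = r₁×r₂ = (+0.54764,-0.04874,+0.83529); SVD([r₁ r₂ r₃]) → R = UVᵀ:
  R  [+0.80335 +0.23391 +0.54764]
  R  [-0.24845 +0.96742 -0.04874]
  R  [-0.54120 -0.09691 +0.83529]
t = (-0.16594, -0.24770, +0.80658) m
tr R = 2.606061; θ = arccos((tr R − 1)/2) = 0.638433 rad = 36.580°
axis k = ((R−Rᵀ)₃₂, (R−Rᵀ)₁₃, (R−Rᵀ)₂₁) / (2 sinθ) = (-0.040415, +0.913553, -0.404706)
rvec = θ·k = (-0.025802, +0.583242, -0.258378)

rvec=(-0.0258, 0.5832, -0.2584) tvec=(-0.1659, -0.2477, 0.8066)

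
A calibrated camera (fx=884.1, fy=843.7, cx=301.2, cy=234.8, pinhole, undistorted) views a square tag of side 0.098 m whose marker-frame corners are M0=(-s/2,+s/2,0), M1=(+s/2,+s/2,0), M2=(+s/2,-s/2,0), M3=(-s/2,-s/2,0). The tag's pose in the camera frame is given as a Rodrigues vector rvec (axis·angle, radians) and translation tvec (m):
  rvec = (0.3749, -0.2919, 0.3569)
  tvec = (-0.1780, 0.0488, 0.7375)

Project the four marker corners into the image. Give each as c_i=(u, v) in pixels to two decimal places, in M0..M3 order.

Intrinsics K: fx=884.1, fy=843.7, cx=301.2, cy=234.8
Marker side s = 0.098 m; corners in marker frame (Z=0):
  M0 = (-0.0490, +0.0490, 0)
  M1 = (+0.0490, +0.0490, 0)
  M2 = (+0.0490, -0.0490, 0)
  M3 = (-0.0490, -0.0490, 0)
rvec = (0.3749, -0.2919, 0.3569), |rvec| = θ = 0.59425 rad = 34.048°
Rodrigues: sinθ=0.55989, 1−cosθ=0.17143; R = I + sinθ·[k]× + (1−cosθ)·[k]×²:
    [+0.89680 -0.38939 -0.21007]
    [+0.28314 +0.86993 -0.40380]
    [+0.33998 +0.30265 +0.89041]
t = (-0.1780, 0.0488, 0.7375) m
M0: Pc = R·M0+t = (-0.24102, +0.07755, +0.73567); u = 884.1·(-0.24102)/0.73567 + 301.2 = 11.5479, v = 843.7·(+0.07755)/0.73567 + 234.8 = 323.7412
M1: Pc = R·M1+t = (-0.15314, +0.10530, +0.76899); u = 884.1·(-0.15314)/0.76899 + 301.2 = 125.1398, v = 843.7·(+0.10530)/0.76899 + 234.8 = 350.3309
M2: Pc = R·M2+t = (-0.11498, +0.02005, +0.73933); u = 884.1·(-0.11498)/0.73933 + 301.2 = 163.7091, v = 843.7·(+0.02005)/0.73933 + 234.8 = 257.6771
M3: Pc = R·M3+t = (-0.20286, -0.00770, +0.70601); u = 884.1·(-0.20286)/0.70601 + 301.2 = 47.1654, v = 843.7·(-0.00770)/0.70601 + 234.8 = 225.5979

c0=(11.55, 323.74) c1=(125.14, 350.33) c2=(163.71, 257.68) c3=(47.17, 225.60)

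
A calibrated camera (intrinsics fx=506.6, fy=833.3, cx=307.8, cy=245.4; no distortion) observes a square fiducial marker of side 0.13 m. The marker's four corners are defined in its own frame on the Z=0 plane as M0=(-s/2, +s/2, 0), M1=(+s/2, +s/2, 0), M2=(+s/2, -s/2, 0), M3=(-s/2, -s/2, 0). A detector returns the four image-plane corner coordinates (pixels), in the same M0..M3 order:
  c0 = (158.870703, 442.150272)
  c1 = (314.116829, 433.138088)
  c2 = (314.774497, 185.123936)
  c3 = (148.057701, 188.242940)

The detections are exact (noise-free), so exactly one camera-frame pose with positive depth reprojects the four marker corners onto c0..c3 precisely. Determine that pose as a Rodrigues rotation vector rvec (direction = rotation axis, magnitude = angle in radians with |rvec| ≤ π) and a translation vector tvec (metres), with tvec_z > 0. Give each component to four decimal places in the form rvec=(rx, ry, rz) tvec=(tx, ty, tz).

rvec=(0.2257, -0.0817, -0.0080) tvec=(-0.0593, 0.0353, 0.4130)

Intrinsics K: fx=506.6, fy=833.3, cx=307.8, cy=245.4
Marker side s = 0.13 m; corners in marker frame (Z=0):
  M0 = (-0.0650, +0.0650, 0)
  M1 = (+0.0650, +0.0650, 0)
  M2 = (+0.0650, -0.0650, 0)
  M3 = (-0.0650, -0.0650, 0)
Detected image corners:
  c0 = (158.870703, 442.150272) px
  c1 = (314.116829, 433.138088) px
  c2 = (314.774497, 185.123936) px
  c3 = (148.057701, 188.242940) px
Planar DLT: solve 8×8 A·h = b for H (H[2,2]=1):
  H  [+1282.08976 +165.30735 +235.05797]
  H  [+13.01991 +2099.37509 +316.54630]
  H  [+0.19373 +0.54200 +1.00000]
B = K⁻¹H; ‖b₁‖=2.421183, ‖b₂‖=2.421183; λ = 2/(‖b₁‖+‖b₂‖) = 0.413021, sign → tz>0 ⇒ λ=+0.413021
r₁ = λ·B[:,0] = (+0.99665,-0.01711,+0.08002); r₂ = λ·B[:,1] = (-0.00124,+0.97462,+0.22386)
r₃ = r₁×r₂ = (-0.08182,-0.22321,+0.97133); SVD([r₁ r₂ r₃]) → R = UVᵀ:
  R  [+0.99665 -0.00124 -0.08182]
  R  [-0.01711 +0.97462 -0.22321]
  R  [+0.08002 +0.22386 +0.97133]
t = (-0.05931, +0.03526, +0.41302) m
tr R = 2.942599; θ = arccos((tr R − 1)/2) = 0.240162 rad = 13.760°
axis k = ((R−Rᵀ)₃₂, (R−Rᵀ)₁₃, (R−Rᵀ)₂₁) / (2 sinθ) = (+0.939767, -0.340185, -0.033362)
rvec = θ·k = (+0.225696, -0.081699, -0.008012)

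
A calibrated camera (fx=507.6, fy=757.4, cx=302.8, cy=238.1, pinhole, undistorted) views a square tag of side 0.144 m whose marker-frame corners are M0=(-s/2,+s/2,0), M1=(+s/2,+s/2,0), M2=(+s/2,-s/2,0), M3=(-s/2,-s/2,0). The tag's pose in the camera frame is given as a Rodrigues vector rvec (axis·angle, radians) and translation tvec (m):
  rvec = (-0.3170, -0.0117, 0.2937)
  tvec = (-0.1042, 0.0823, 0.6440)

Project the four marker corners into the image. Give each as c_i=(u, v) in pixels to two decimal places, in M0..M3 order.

Intrinsics K: fx=507.6, fy=757.4, cx=302.8, cy=238.1
Marker side s = 0.144 m; corners in marker frame (Z=0):
  M0 = (-0.0720, +0.0720, 0)
  M1 = (+0.0720, +0.0720, 0)
  M2 = (+0.0720, -0.0720, 0)
  M3 = (-0.0720, -0.0720, 0)
rvec = (-0.3170, -0.0117, 0.2937), |rvec| = θ = 0.43230 rad = 24.769°
Rodrigues: sinθ=0.41896, 1−cosθ=0.09200; R = I + sinθ·[k]× + (1−cosθ)·[k]×²:
    [+0.95747 -0.28281 -0.05717]
    [+0.28646 +0.90807 +0.30553]
    [-0.03449 -0.30891 +0.95047]
t = (-0.1042, 0.0823, 0.6440) m
M0: Pc = R·M0+t = (-0.19350, +0.12706, +0.62424); u = 507.6·(-0.19350)/0.62424 + 302.8 = 145.4560, v = 757.4·(+0.12706)/0.62424 + 238.1 = 392.2583
M1: Pc = R·M1+t = (-0.05562, +0.16831, +0.61928); u = 507.6·(-0.05562)/0.61928 + 302.8 = 257.2063, v = 757.4·(+0.16831)/0.61928 + 238.1 = 443.9460
M2: Pc = R·M2+t = (-0.01490, +0.03754, +0.66376); u = 507.6·(-0.01490)/0.66376 + 302.8 = 291.4056, v = 757.4·(+0.03754)/0.66376 + 238.1 = 280.9409
M3: Pc = R·M3+t = (-0.15278, -0.00371, +0.66872); u = 507.6·(-0.15278)/0.66872 + 302.8 = 186.8348, v = 757.4·(-0.00371)/0.66872 + 238.1 = 233.9021

c0=(145.46, 392.26) c1=(257.21, 443.95) c2=(291.41, 280.94) c3=(186.83, 233.90)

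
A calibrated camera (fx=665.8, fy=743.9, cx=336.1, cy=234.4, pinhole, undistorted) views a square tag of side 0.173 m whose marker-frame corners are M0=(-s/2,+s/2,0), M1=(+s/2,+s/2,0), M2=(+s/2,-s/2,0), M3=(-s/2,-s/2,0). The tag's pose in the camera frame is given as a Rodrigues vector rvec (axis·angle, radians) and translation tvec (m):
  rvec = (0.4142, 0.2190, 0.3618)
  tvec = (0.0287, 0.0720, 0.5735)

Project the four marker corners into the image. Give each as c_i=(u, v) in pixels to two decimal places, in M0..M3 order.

Intrinsics K: fx=665.8, fy=743.9, cx=336.1, cy=234.4
Marker side s = 0.173 m; corners in marker frame (Z=0):
  M0 = (-0.0865, +0.0865, 0)
  M1 = (+0.0865, +0.0865, 0)
  M2 = (+0.0865, -0.0865, 0)
  M3 = (-0.0865, -0.0865, 0)
rvec = (0.4142, 0.2190, 0.3618), |rvec| = θ = 0.59196 rad = 33.917°
Rodrigues: sinθ=0.55799, 1−cosθ=0.17015; R = I + sinθ·[k]× + (1−cosθ)·[k]×²:
    [+0.91315 -0.29699 +0.27920]
    [+0.38508 +0.85313 -0.35196]
    [-0.13367 +0.42890 +0.89341]
t = (0.0287, 0.0720, 0.5735) m
M0: Pc = R·M0+t = (-0.07598, +0.11249, +0.62216); u = 665.8·(-0.07598)/0.62216 + 336.1 = 254.7938, v = 743.9·(+0.11249)/0.62216 + 234.4 = 368.8966
M1: Pc = R·M1+t = (+0.08200, +0.17911, +0.59904); u = 665.8·(+0.08200)/0.59904 + 336.1 = 427.2364, v = 743.9·(+0.17911)/0.59904 + 234.4 = 456.8179
M2: Pc = R·M2+t = (+0.13338, +0.03151, +0.52484); u = 665.8·(+0.13338)/0.52484 + 336.1 = 505.3001, v = 743.9·(+0.03151)/0.52484 + 234.4 = 279.0669
M3: Pc = R·M3+t = (-0.02460, -0.03511, +0.54796); u = 665.8·(-0.02460)/0.54796 + 336.1 = 306.2124, v = 743.9·(-0.03511)/0.54796 + 234.4 = 186.7412

c0=(254.79, 368.90) c1=(427.24, 456.82) c2=(505.30, 279.07) c3=(306.21, 186.74)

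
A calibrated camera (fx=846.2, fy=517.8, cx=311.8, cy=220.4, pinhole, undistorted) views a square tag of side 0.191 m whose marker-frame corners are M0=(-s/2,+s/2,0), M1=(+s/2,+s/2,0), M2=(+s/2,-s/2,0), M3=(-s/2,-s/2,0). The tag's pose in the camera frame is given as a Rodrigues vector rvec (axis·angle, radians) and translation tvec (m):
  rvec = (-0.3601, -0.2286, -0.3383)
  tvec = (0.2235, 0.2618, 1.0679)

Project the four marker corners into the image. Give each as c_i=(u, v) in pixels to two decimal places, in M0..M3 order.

Intrinsics K: fx=846.2, fy=517.8, cx=311.8, cy=220.4
Marker side s = 0.191 m; corners in marker frame (Z=0):
  M0 = (-0.0955, +0.0955, 0)
  M1 = (+0.0955, +0.0955, 0)
  M2 = (+0.0955, -0.0955, 0)
  M3 = (-0.0955, -0.0955, 0)
rvec = (-0.3601, -0.2286, -0.3383), |rvec| = θ = 0.54441 rad = 31.192°
Rodrigues: sinθ=0.51791, 1−cosθ=0.14456; R = I + sinθ·[k]× + (1−cosθ)·[k]×²:
    [+0.91869 +0.36199 -0.15805]
    [-0.28168 +0.88093 +0.38030]
    [+0.27690 -0.30485 +0.91126]
t = (0.2235, 0.2618, 1.0679) m
M0: Pc = R·M0+t = (+0.17034, +0.37283, +1.01234); u = 846.2·(+0.17034)/1.01234 + 311.8 = 454.1804, v = 517.8·(+0.37283)/1.01234 + 220.4 = 411.0971
M1: Pc = R·M1+t = (+0.34580, +0.31903, +1.06523); u = 846.2·(+0.34580)/1.06523 + 311.8 = 586.5009, v = 517.8·(+0.31903)/1.06523 + 220.4 = 375.4769
M2: Pc = R·M2+t = (+0.27666, +0.15077, +1.12346); u = 846.2·(+0.27666)/1.12346 + 311.8 = 520.1868, v = 517.8·(+0.15077)/1.12346 + 220.4 = 289.8902
M3: Pc = R·M3+t = (+0.10120, +0.20457, +1.07057); u = 846.2·(+0.10120)/1.07057 + 311.8 = 391.7871, v = 517.8·(+0.20457)/1.07057 + 220.4 = 319.3450

c0=(454.18, 411.10) c1=(586.50, 375.48) c2=(520.19, 289.89) c3=(391.79, 319.34)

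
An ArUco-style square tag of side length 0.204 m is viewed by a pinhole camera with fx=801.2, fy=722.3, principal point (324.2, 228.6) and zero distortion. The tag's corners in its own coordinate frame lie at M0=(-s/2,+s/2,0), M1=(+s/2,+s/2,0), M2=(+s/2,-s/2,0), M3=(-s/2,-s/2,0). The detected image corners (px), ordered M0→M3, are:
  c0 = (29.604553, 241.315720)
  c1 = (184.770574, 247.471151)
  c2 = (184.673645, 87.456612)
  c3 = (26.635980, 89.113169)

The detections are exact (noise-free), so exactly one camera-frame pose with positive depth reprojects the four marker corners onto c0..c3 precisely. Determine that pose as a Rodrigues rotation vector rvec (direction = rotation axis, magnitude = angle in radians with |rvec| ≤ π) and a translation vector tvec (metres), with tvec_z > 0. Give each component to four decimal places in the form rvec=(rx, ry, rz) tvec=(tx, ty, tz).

Intrinsics K: fx=801.2, fy=722.3, cx=324.2, cy=228.6
Marker side s = 0.204 m; corners in marker frame (Z=0):
  M0 = (-0.1020, +0.1020, 0)
  M1 = (+0.1020, +0.1020, 0)
  M2 = (+0.1020, -0.1020, 0)
  M3 = (-0.1020, -0.1020, 0)
Detected image corners:
  c0 = (29.604553, 241.315720) px
  c1 = (184.770574, 247.471151) px
  c2 = (184.673645, 87.456612) px
  c3 = (26.635980, 89.113169) px
Planar DLT: solve 8×8 A·h = b for H (H[2,2]=1):
  H  [+741.34274 +17.51347 +104.45861]
  H  [-29.81799 +780.10978 +167.04574]
  H  [-0.24663 +0.09230 +1.00000]
B = K⁻¹H; ‖b₁‖=1.054983, ‖b₂‖=1.054983; λ = 2/(‖b₁‖+‖b₂‖) = 0.947883, sign → tz>0 ⇒ λ=+0.947883
r₁ = λ·B[:,0] = (+0.97166,+0.03486,-0.23378); r₂ = λ·B[:,1] = (-0.01468,+0.99606,+0.08749)
r₃ = r₁×r₂ = (+0.23591,-0.08158,+0.96834); SVD([r₁ r₂ r₃]) → R = UVᵀ:
  R  [+0.97166 -0.01468 +0.23591]
  R  [+0.03486 +0.99606 -0.08158]
  R  [-0.23378 +0.08749 +0.96834]
t = (-0.25997, -0.08078, +0.94788) m
tr R = 2.936066; θ = arccos((tr R − 1)/2) = 0.253529 rad = 14.526°
axis k = ((R−Rᵀ)₃₂, (R−Rᵀ)₁₃, (R−Rᵀ)₂₁) / (2 sinθ) = (+0.337035, +0.936298, +0.098758)
rvec = θ·k = (+0.085448, +0.237379, +0.025038)

rvec=(0.0854, 0.2374, 0.0250) tvec=(-0.2600, -0.0808, 0.9479)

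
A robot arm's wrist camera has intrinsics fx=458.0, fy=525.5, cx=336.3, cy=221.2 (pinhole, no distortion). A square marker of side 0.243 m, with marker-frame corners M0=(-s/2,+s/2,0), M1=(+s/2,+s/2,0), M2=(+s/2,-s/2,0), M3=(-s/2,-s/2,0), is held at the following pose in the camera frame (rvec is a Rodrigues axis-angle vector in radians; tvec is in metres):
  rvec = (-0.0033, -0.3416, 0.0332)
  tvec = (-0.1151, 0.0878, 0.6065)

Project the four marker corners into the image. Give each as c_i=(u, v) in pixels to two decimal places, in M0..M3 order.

Intrinsics K: fx=458.0, fy=525.5, cx=336.3, cy=221.2
Marker side s = 0.243 m; corners in marker frame (Z=0):
  M0 = (-0.1215, +0.1215, 0)
  M1 = (+0.1215, +0.1215, 0)
  M2 = (+0.1215, -0.1215, 0)
  M3 = (-0.1215, -0.1215, 0)
rvec = (-0.0033, -0.3416, 0.0332), |rvec| = θ = 0.34323 rad = 19.665°
Rodrigues: sinθ=0.33653, 1−cosθ=0.05833; R = I + sinθ·[k]× + (1−cosθ)·[k]×²:
    [+0.94168 -0.03199 -0.33499]
    [+0.03311 +0.99945 -0.00238]
    [+0.33488 -0.00885 +0.94222]
t = (-0.1151, 0.0878, 0.6065) m
M0: Pc = R·M0+t = (-0.23340, +0.20521, +0.56474); u = 458.0·(-0.23340)/0.56474 + 336.3 = 147.0122, v = 525.5·(+0.20521)/0.56474 + 221.2 = 412.1525
M1: Pc = R·M1+t = (-0.00457, +0.21326, +0.64611); u = 458.0·(-0.00457)/0.64611 + 336.3 = 333.0583, v = 525.5·(+0.21326)/0.64611 + 221.2 = 394.6466
M2: Pc = R·M2+t = (+0.00320, -0.02961, +0.64826); u = 458.0·(+0.00320)/0.64826 + 336.3 = 338.5617, v = 525.5·(-0.02961)/0.64826 + 221.2 = 197.1972
M3: Pc = R·M3+t = (-0.22563, -0.03766, +0.56689); u = 458.0·(-0.22563)/0.56689 + 336.3 = 154.0115, v = 525.5·(-0.03766)/0.56689 + 221.2 = 186.2933

c0=(147.01, 412.15) c1=(333.06, 394.65) c2=(338.56, 197.20) c3=(154.01, 186.29)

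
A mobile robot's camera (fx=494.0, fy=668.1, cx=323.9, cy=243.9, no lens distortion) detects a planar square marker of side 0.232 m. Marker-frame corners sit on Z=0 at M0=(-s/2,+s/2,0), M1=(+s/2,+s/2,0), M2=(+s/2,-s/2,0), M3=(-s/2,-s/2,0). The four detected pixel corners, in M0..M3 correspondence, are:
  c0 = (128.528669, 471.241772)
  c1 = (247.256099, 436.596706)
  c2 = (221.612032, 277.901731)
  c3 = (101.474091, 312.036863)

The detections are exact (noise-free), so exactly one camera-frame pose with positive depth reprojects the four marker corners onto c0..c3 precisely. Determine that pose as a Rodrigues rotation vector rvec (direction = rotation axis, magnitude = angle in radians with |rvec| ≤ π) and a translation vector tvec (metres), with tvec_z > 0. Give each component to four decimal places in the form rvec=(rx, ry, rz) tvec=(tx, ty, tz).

Intrinsics K: fx=494.0, fy=668.1, cx=323.9, cy=243.9
Marker side s = 0.232 m; corners in marker frame (Z=0):
  M0 = (-0.1160, +0.1160, 0)
  M1 = (+0.1160, +0.1160, 0)
  M2 = (+0.1160, -0.1160, 0)
  M3 = (-0.1160, -0.1160, 0)
Detected image corners:
  c0 = (128.528669, 471.241772) px
  c1 = (247.256099, 436.596706) px
  c2 = (221.612032, 277.901731) px
  c3 = (101.474091, 312.036863) px
Planar DLT: solve 8×8 A·h = b for H (H[2,2]=1):
  H  [+518.92256 +121.54647 +174.95177]
  H  [-139.36084 +702.22863 +374.81805]
  H  [+0.02371 +0.04567 +1.00000]
B = K⁻¹H; ‖b₁‖=1.057727, ‖b₂‖=1.057727; λ = 2/(‖b₁‖+‖b₂‖) = 0.945424, sign → tz>0 ⇒ λ=+0.945424
r₁ = λ·B[:,0] = (+0.97842,-0.20539,+0.02242); r₂ = λ·B[:,1] = (+0.20430,+0.97795,+0.04318)
r₃ = r₁×r₂ = (-0.03079,-0.03767,+0.99882); SVD([r₁ r₂ r₃]) → R = UVᵀ:
  R  [+0.97842 +0.20430 -0.03079]
  R  [-0.20539 +0.97795 -0.03767]
  R  [+0.02242 +0.04318 +0.99882]
t = (-0.28506, +0.18526, +0.94542) m
tr R = 2.955193; θ = arccos((tr R − 1)/2) = 0.212073 rad = 12.151°
axis k = ((R−Rᵀ)₃₂, (R−Rᵀ)₁₃, (R−Rᵀ)₂₁) / (2 sinθ) = (+0.192060, -0.126391, -0.973210)
rvec = θ·k = (+0.040731, -0.026804, -0.206392)

rvec=(0.0407, -0.0268, -0.2064) tvec=(-0.2851, 0.1853, 0.9454)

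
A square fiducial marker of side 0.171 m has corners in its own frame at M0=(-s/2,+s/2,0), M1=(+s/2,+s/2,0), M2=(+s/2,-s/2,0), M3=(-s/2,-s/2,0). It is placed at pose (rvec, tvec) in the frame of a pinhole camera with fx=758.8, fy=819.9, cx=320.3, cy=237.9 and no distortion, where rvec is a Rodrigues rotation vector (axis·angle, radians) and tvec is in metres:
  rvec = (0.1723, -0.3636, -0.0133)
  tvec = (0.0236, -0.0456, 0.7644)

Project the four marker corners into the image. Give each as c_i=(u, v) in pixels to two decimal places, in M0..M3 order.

Intrinsics K: fx=758.8, fy=819.9, cx=320.3, cy=237.9
Marker side s = 0.171 m; corners in marker frame (Z=0):
  M0 = (-0.0855, +0.0855, 0)
  M1 = (+0.0855, +0.0855, 0)
  M2 = (+0.0855, -0.0855, 0)
  M3 = (-0.0855, -0.0855, 0)
rvec = (0.1723, -0.3636, -0.0133), |rvec| = θ = 0.40258 rad = 23.066°
Rodrigues: sinθ=0.39179, 1−cosθ=0.07995; R = I + sinθ·[k]× + (1−cosθ)·[k]×²:
    [+0.93470 -0.01796 -0.35499]
    [-0.04385 +0.98527 -0.16530]
    [+0.35273 +0.17007 +0.92014]
t = (0.0236, -0.0456, 0.7644) m
M0: Pc = R·M0+t = (-0.05785, +0.04239, +0.74878); u = 758.8·(-0.05785)/0.74878 + 320.3 = 261.6738, v = 819.9·(+0.04239)/0.74878 + 237.9 = 284.3154
M1: Pc = R·M1+t = (+0.10198, +0.03489, +0.80910); u = 758.8·(+0.10198)/0.80910 + 320.3 = 415.9413, v = 819.9·(+0.03489)/0.80910 + 237.9 = 273.2573
M2: Pc = R·M2+t = (+0.10505, -0.13359, +0.78002); u = 758.8·(+0.10505)/0.78002 + 320.3 = 422.4947, v = 819.9·(-0.13359)/0.78002 + 237.9 = 97.4801
M3: Pc = R·M3+t = (-0.05478, -0.12609, +0.71970); u = 758.8·(-0.05478)/0.71970 + 320.3 = 262.5428, v = 819.9·(-0.12609)/0.71970 + 237.9 = 94.2536

c0=(261.67, 284.32) c1=(415.94, 273.26) c2=(422.49, 97.48) c3=(262.54, 94.25)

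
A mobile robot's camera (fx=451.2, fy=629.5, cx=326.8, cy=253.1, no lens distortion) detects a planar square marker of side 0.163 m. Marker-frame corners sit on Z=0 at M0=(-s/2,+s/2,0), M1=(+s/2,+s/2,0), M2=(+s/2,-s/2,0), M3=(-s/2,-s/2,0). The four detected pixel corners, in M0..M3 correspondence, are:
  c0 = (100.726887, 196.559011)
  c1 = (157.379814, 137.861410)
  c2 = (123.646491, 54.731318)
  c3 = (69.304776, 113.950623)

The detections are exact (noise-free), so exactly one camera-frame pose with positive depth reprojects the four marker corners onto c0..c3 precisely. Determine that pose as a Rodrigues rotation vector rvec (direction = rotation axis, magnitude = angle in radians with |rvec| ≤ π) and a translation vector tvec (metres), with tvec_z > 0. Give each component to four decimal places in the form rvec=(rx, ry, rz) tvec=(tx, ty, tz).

Intrinsics K: fx=451.2, fy=629.5, cx=326.8, cy=253.1
Marker side s = 0.163 m; corners in marker frame (Z=0):
  M0 = (-0.0815, +0.0815, 0)
  M1 = (+0.0815, +0.0815, 0)
  M2 = (+0.0815, -0.0815, 0)
  M3 = (-0.0815, -0.0815, 0)
Detected image corners:
  c0 = (100.726887, 196.559011) px
  c1 = (157.379814, 137.861410) px
  c2 = (123.646491, 54.731318) px
  c3 = (69.304776, 113.950623) px
Planar DLT: solve 8×8 A·h = b for H (H[2,2]=1):
  H  [+322.84822 +181.25394 +112.19487]
  H  [-381.28377 +487.72361 +125.59451]
  H  [-0.15547 -0.16423 +1.00000]
B = K⁻¹H; ‖b₁‖=1.002512, ‖b₂‖=1.002512; λ = 2/(‖b₁‖+‖b₂‖) = 0.997495, sign → tz>0 ⇒ λ=+0.997495
r₁ = λ·B[:,0] = (+0.82606,-0.54182,-0.15508); r₂ = λ·B[:,1] = (+0.51936,+0.83870,-0.16382)
r₃ = r₁×r₂ = (+0.21883,+0.05478,+0.97422); SVD([r₁ r₂ r₃]) → R = UVᵀ:
  R  [+0.82606 +0.51936 +0.21883]
  R  [-0.54182 +0.83870 +0.05478]
  R  [-0.15508 -0.16382 +0.97422]
t = (-0.47444, -0.20204, +0.99749) m
tr R = 2.638991; θ = arccos((tr R − 1)/2) = 0.610266 rad = 34.966°
axis k = ((R−Rᵀ)₃₂, (R−Rᵀ)₁₃, (R−Rᵀ)₂₁) / (2 sinθ) = (-0.190726, +0.326221, -0.925853)
rvec = θ·k = (-0.116393, +0.199082, -0.565017)

rvec=(-0.1164, 0.1991, -0.5650) tvec=(-0.4744, -0.2020, 0.9975)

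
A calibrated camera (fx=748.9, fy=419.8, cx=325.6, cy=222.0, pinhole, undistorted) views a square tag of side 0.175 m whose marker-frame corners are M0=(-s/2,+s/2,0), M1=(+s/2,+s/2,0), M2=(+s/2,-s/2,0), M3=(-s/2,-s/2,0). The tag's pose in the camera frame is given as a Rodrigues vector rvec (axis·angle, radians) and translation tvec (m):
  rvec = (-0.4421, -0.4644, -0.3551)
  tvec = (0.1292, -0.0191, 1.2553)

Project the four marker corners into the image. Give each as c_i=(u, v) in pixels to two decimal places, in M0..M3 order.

c0=(384.43, 248.51) c1=(466.68, 233.62) c2=(418.95, 186.29) c3=(337.10, 197.16)

Intrinsics K: fx=748.9, fy=419.8, cx=325.6, cy=222.0
Marker side s = 0.175 m; corners in marker frame (Z=0):
  M0 = (-0.0875, +0.0875, 0)
  M1 = (+0.0875, +0.0875, 0)
  M2 = (+0.0875, -0.0875, 0)
  M3 = (-0.0875, -0.0875, 0)
rvec = (-0.4421, -0.4644, -0.3551), |rvec| = θ = 0.73295 rad = 41.995°
Rodrigues: sinθ=0.66907, 1−cosθ=0.25680; R = I + sinθ·[k]× + (1−cosθ)·[k]×²:
    [+0.83663 +0.42229 -0.34888]
    [-0.22601 +0.84630 +0.48239]
    [+0.49897 -0.32474 +0.80348]
t = (0.1292, -0.0191, 1.2553) m
M0: Pc = R·M0+t = (+0.09295, +0.07473, +1.18323); u = 748.9·(+0.09295)/1.18323 + 325.6 = 384.4278, v = 419.8·(+0.07473)/1.18323 + 222.0 = 248.5124
M1: Pc = R·M1+t = (+0.23936, +0.03518, +1.27054); u = 748.9·(+0.23936)/1.27054 + 325.6 = 466.6840, v = 419.8·(+0.03518)/1.27054 + 222.0 = 233.6222
M2: Pc = R·M2+t = (+0.16545, -0.11293, +1.32737); u = 748.9·(+0.16545)/1.32737 + 325.6 = 418.9491, v = 419.8·(-0.11293)/1.32737 + 222.0 = 186.2855
M3: Pc = R·M3+t = (+0.01904, -0.07338, +1.24006); u = 748.9·(+0.01904)/1.24006 + 325.6 = 337.1013, v = 419.8·(-0.07338)/1.24006 + 222.0 = 197.1600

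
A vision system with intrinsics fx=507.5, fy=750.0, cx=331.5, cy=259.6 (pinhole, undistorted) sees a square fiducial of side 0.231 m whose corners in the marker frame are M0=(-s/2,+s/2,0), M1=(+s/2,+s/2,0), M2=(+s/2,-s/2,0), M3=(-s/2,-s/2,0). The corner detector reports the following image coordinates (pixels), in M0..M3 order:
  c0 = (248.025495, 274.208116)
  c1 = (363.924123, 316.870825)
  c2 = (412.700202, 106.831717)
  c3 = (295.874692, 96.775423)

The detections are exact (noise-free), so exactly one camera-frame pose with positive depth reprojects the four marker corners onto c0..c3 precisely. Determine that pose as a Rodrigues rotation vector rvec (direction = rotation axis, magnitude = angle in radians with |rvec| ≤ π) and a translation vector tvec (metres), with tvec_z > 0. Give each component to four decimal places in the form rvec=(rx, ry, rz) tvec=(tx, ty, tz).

rvec=(-0.3052, 0.5699, 0.2726) tvec=(-0.0085, -0.0703, 0.8129)

Intrinsics K: fx=507.5, fy=750.0, cx=331.5, cy=259.6
Marker side s = 0.231 m; corners in marker frame (Z=0):
  M0 = (-0.1155, +0.1155, 0)
  M1 = (+0.1155, +0.1155, 0)
  M2 = (+0.1155, -0.1155, 0)
  M3 = (-0.1155, -0.1155, 0)
Detected image corners:
  c0 = (248.025495, 274.208116) px
  c1 = (363.924123, 316.870825) px
  c2 = (412.700202, 106.831717) px
  c3 = (295.874692, 96.775423) px
Planar DLT: solve 8×8 A·h = b for H (H[2,2]=1):
  H  [+274.65674 -292.73564 +326.17485]
  H  [-25.84942 +782.62486 +194.77662]
  H  [-0.69407 -0.25369 +1.00000]
B = K⁻¹H; ‖b₁‖=1.230135, ‖b₂‖=1.230135; λ = 2/(‖b₁‖+‖b₂‖) = 0.812919, sign → tz>0 ⇒ λ=+0.812919
r₁ = λ·B[:,0] = (+0.80850,+0.16728,-0.56422); r₂ = λ·B[:,1] = (-0.33420,+0.91966,-0.20623)
r₃ = r₁×r₂ = (+0.48440,+0.35530,+0.79945); SVD([r₁ r₂ r₃]) → R = UVᵀ:
  R  [+0.80850 -0.33420 +0.48440]
  R  [+0.16728 +0.91966 +0.35530]
  R  [-0.56422 -0.20623 +0.79945]
t = (-0.00853, -0.07026, +0.81292) m
tr R = 2.527615; θ = arccos((tr R − 1)/2) = 0.701605 rad = 40.199°
axis k = ((R−Rᵀ)₃₂, (R−Rᵀ)₁₃, (R−Rᵀ)₂₁) / (2 sinθ) = (-0.434993, +0.812324, +0.388473)
rvec = θ·k = (-0.305193, +0.569930, +0.272555)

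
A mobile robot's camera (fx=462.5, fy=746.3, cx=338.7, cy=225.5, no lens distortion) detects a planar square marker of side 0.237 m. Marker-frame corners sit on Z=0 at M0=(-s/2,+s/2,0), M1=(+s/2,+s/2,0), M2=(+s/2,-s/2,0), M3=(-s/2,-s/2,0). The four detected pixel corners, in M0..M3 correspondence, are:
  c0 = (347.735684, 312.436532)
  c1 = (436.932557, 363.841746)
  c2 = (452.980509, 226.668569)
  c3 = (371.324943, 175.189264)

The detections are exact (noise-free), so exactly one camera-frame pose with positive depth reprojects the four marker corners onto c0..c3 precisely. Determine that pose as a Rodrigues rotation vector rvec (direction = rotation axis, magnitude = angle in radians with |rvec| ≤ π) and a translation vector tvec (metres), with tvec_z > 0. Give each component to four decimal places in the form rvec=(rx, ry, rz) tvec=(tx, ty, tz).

Intrinsics K: fx=462.5, fy=746.3, cx=338.7, cy=225.5
Marker side s = 0.237 m; corners in marker frame (Z=0):
  M0 = (-0.1185, +0.1185, 0)
  M1 = (+0.1185, +0.1185, 0)
  M2 = (+0.1185, -0.1185, 0)
  M3 = (-0.1185, -0.1185, 0)
Detected image corners:
  c0 = (347.735684, 312.436532) px
  c1 = (436.932557, 363.841746) px
  c2 = (452.980509, 226.668569) px
  c3 = (371.324943, 175.189264) px
Planar DLT: solve 8×8 A·h = b for H (H[2,2]=1):
  H  [+412.32450 -221.02089 +403.30613]
  H  [+252.25570 +486.71144 +267.15009]
  H  [+0.13057 -0.34219 +1.00000]
B = K⁻¹H; ‖b₁‖=0.860016, ‖b₂‖=0.860016; λ = 2/(‖b₁‖+‖b₂‖) = 1.162769, sign → tz>0 ⇒ λ=+1.162769
r₁ = λ·B[:,0] = (+0.92544,+0.34715,+0.15182); r₂ = λ·B[:,1] = (-0.26428,+0.87854,-0.39789)
r₃ = r₁×r₂ = (-0.27151,+0.32810,+0.90478); SVD([r₁ r₂ r₃]) → R = UVᵀ:
  R  [+0.92544 -0.26428 -0.27151]
  R  [+0.34715 +0.87854 +0.32810]
  R  [+0.15182 -0.39789 +0.90478]
t = (+0.16243, +0.06489, +1.16277) m
tr R = 2.708765; θ = arccos((tr R − 1)/2) = 0.546435 rad = 31.308°
axis k = ((R−Rᵀ)₃₂, (R−Rᵀ)₁₃, (R−Rᵀ)₂₁) / (2 sinθ) = (-0.698542, -0.407332, +0.588319)
rvec = θ·k = (-0.381708, -0.222581, +0.321478)

rvec=(-0.3817, -0.2226, 0.3215) tvec=(0.1624, 0.0649, 1.1628)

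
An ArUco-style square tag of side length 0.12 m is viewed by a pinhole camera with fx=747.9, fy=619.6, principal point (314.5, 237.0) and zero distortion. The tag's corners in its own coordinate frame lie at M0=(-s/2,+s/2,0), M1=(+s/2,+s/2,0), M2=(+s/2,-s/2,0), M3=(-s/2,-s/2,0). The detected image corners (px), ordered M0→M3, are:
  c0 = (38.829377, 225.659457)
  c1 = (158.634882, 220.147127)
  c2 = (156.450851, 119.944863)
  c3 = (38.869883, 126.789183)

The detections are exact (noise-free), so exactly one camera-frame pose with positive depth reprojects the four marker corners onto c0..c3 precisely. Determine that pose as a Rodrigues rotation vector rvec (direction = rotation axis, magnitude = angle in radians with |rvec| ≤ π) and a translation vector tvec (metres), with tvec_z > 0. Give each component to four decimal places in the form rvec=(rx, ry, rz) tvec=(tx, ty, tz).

rvec=(-0.1119, 0.0917, -0.0469) tvec=(-0.2124, -0.0761, 0.7328)

Intrinsics K: fx=747.9, fy=619.6, cx=314.5, cy=237.0
Marker side s = 0.12 m; corners in marker frame (Z=0):
  M0 = (-0.0600, +0.0600, 0)
  M1 = (+0.0600, +0.0600, 0)
  M2 = (+0.0600, -0.0600, 0)
  M3 = (-0.0600, -0.0600, 0)
Detected image corners:
  c0 = (38.829377, 225.659457) px
  c1 = (158.634882, 220.147127) px
  c2 = (156.450851, 119.944863) px
  c3 = (38.869883, 126.789183) px
Planar DLT: solve 8×8 A·h = b for H (H[2,2]=1):
  H  [+977.12828 -6.36514 +97.75990]
  H  [-72.51177 +802.57727 +172.69450]
  H  [-0.12114 -0.15509 +1.00000]
B = K⁻¹H; ‖b₁‖=1.364665, ‖b₂‖=1.364665; λ = 2/(‖b₁‖+‖b₂‖) = 0.732781, sign → tz>0 ⇒ λ=+0.732781
r₁ = λ·B[:,0] = (+0.99470,-0.05180,-0.08877); r₂ = λ·B[:,1] = (+0.04155,+0.99265,-0.11365)
r₃ = r₁×r₂ = (+0.09401,+0.10936,+0.98955); SVD([r₁ r₂ r₃]) → R = UVᵀ:
  R  [+0.99470 +0.04155 +0.09401]
  R  [-0.05180 +0.99265 +0.10936]
  R  [-0.08877 -0.11365 +0.98955]
t = (-0.21236, -0.07605, +0.73278) m
tr R = 2.976904; θ = arccos((tr R − 1)/2) = 0.152122 rad = 8.716°
axis k = ((R−Rᵀ)₃₂, (R−Rᵀ)₁₃, (R−Rᵀ)₂₁) / (2 sinθ) = (-0.735805, +0.603083, -0.308029)
rvec = θ·k = (-0.111932, +0.091742, -0.046858)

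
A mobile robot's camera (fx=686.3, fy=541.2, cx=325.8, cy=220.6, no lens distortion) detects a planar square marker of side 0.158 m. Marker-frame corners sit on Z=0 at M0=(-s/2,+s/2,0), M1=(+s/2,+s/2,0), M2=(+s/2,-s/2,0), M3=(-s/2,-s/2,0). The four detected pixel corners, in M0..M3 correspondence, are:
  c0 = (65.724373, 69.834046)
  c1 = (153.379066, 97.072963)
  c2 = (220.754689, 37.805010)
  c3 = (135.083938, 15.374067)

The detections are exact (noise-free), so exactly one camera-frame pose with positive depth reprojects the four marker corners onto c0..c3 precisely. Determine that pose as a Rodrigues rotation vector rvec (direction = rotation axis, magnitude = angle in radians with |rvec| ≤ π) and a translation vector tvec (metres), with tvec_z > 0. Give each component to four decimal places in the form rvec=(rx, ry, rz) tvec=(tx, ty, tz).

Intrinsics K: fx=686.3, fy=541.2, cx=325.8, cy=220.6
Marker side s = 0.158 m; corners in marker frame (Z=0):
  M0 = (-0.0790, +0.0790, 0)
  M1 = (+0.0790, +0.0790, 0)
  M2 = (+0.0790, -0.0790, 0)
  M3 = (-0.0790, -0.0790, 0)
Detected image corners:
  c0 = (65.724373, 69.834046) px
  c1 = (153.379066, 97.072963) px
  c2 = (220.754689, 37.805010) px
  c3 = (135.083938, 15.374067) px
Planar DLT: solve 8×8 A·h = b for H (H[2,2]=1):
  H  [+497.84580 -493.50057 +143.67311]
  H  [+137.36663 +336.27145 +53.72995]
  H  [-0.35094 -0.42175 +1.00000]
B = K⁻¹H; ‖b₁‖=1.037469, ‖b₂‖=1.037469; λ = 2/(‖b₁‖+‖b₂‖) = 0.963884, sign → tz>0 ⇒ λ=+0.963884
r₁ = λ·B[:,0] = (+0.85979,+0.38254,-0.33827); r₂ = λ·B[:,1] = (-0.50012,+0.76461,-0.40652)
r₃ = r₁×r₂ = (+0.10314,+0.51870,+0.84872); SVD([r₁ r₂ r₃]) → R = UVᵀ:
  R  [+0.85979 -0.50012 +0.10314]
  R  [+0.38254 +0.76461 +0.51870]
  R  [-0.33827 -0.40652 +0.84872]
t = (-0.25579, -0.29720, +0.96388) m
tr R = 2.473111; θ = arccos((tr R − 1)/2) = 0.742833 rad = 42.561°
axis k = ((R−Rᵀ)₃₂, (R−Rᵀ)₁₃, (R−Rᵀ)₂₁) / (2 sinθ) = (-0.683947, +0.326302, +0.652490)
rvec = θ·k = (-0.508059, +0.242388, +0.484691)

rvec=(-0.5081, 0.2424, 0.4847) tvec=(-0.2558, -0.2972, 0.9639)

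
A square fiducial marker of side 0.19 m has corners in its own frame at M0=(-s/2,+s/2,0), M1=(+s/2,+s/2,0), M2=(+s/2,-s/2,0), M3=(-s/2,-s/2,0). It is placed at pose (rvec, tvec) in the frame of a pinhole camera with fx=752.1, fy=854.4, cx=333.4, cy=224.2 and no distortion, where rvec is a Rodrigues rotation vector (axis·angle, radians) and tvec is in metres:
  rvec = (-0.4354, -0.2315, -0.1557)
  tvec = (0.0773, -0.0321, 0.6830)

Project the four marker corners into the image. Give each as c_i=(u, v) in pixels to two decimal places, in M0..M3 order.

c0=(339.14, 310.10) c1=(544.10, 279.74) c2=(484.68, 78.99) c3=(297.88, 92.11)

Intrinsics K: fx=752.1, fy=854.4, cx=333.4, cy=224.2
Marker side s = 0.19 m; corners in marker frame (Z=0):
  M0 = (-0.0950, +0.0950, 0)
  M1 = (+0.0950, +0.0950, 0)
  M2 = (+0.0950, -0.0950, 0)
  M3 = (-0.0950, -0.0950, 0)
rvec = (-0.4354, -0.2315, -0.1557), |rvec| = θ = 0.51711 rad = 29.629°
Rodrigues: sinθ=0.49437, 1−cosθ=0.13075; R = I + sinθ·[k]× + (1−cosθ)·[k]×²:
    [+0.96194 +0.19814 -0.18817]
    [-0.09957 +0.89545 +0.43388]
    [+0.25447 -0.39863 +0.88110]
t = (0.0773, -0.0321, 0.6830) m
M0: Pc = R·M0+t = (+0.00474, +0.06243, +0.62096); u = 752.1·(+0.00474)/0.62096 + 333.4 = 339.1393, v = 854.4·(+0.06243)/0.62096 + 224.2 = 310.0961
M1: Pc = R·M1+t = (+0.18751, +0.04351, +0.66930); u = 752.1·(+0.18751)/0.66930 + 333.4 = 544.1029, v = 854.4·(+0.04351)/0.66930 + 224.2 = 279.7414
M2: Pc = R·M2+t = (+0.14986, -0.12663, +0.74504); u = 752.1·(+0.14986)/0.74504 + 333.4 = 484.6807, v = 854.4·(-0.12663)/0.74504 + 224.2 = 78.9869
M3: Pc = R·M3+t = (-0.03291, -0.10771, +0.69670); u = 752.1·(-0.03291)/0.69670 + 333.4 = 297.8755, v = 854.4·(-0.10771)/0.69670 + 224.2 = 92.1098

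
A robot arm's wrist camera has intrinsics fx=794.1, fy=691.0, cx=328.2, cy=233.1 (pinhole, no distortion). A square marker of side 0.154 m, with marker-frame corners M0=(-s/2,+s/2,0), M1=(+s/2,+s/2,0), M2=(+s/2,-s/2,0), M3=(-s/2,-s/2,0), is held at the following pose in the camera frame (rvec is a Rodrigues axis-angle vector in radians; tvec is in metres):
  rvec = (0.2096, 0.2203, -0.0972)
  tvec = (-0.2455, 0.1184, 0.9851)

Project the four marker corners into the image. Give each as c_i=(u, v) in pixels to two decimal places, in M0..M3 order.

c0=(85.38, 368.20) c1=(197.62, 365.13) c2=(178.29, 260.55) c3=(63.31, 267.41)

Intrinsics K: fx=794.1, fy=691.0, cx=328.2, cy=233.1
Marker side s = 0.154 m; corners in marker frame (Z=0):
  M0 = (-0.0770, +0.0770, 0)
  M1 = (+0.0770, +0.0770, 0)
  M2 = (+0.0770, -0.0770, 0)
  M3 = (-0.0770, -0.0770, 0)
rvec = (0.2096, 0.2203, -0.0972), |rvec| = θ = 0.31924 rad = 18.291°
Rodrigues: sinθ=0.31384, 1−cosθ=0.05052; R = I + sinθ·[k]× + (1−cosθ)·[k]×²:
    [+0.97126 +0.11845 +0.20648]
    [-0.07267 +0.97354 -0.21667]
    [-0.22668 +0.19544 +0.95416]
t = (-0.2455, 0.1184, 0.9851) m
M0: Pc = R·M0+t = (-0.31117, +0.19896, +1.01760); u = 794.1·(-0.31117)/1.01760 + 328.2 = 85.3775, v = 691.0·(+0.19896)/1.01760 + 233.1 = 368.2014
M1: Pc = R·M1+t = (-0.16159, +0.18777, +0.98269); u = 794.1·(-0.16159)/0.98269 + 328.2 = 197.6195, v = 691.0·(+0.18777)/0.98269 + 233.1 = 365.1318
M2: Pc = R·M2+t = (-0.17983, +0.03784, +0.95260); u = 794.1·(-0.17983)/0.95260 + 328.2 = 178.2875, v = 691.0·(+0.03784)/0.95260 + 233.1 = 260.5504
M3: Pc = R·M3+t = (-0.32941, +0.04903, +0.98751); u = 794.1·(-0.32941)/0.98751 + 328.2 = 63.3079, v = 691.0·(+0.04903)/0.98751 + 233.1 = 267.4105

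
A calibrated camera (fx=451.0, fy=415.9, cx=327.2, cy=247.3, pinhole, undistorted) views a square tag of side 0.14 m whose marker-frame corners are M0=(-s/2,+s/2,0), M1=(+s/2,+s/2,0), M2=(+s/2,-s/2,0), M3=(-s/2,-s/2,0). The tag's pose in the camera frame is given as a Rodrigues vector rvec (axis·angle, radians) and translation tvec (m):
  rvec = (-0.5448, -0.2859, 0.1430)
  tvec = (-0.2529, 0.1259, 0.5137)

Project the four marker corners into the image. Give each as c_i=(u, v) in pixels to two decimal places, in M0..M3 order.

c0=(10.41, 401.28) c1=(152.89, 415.94) c2=(182.17, 306.93) c3=(61.19, 287.76)

Intrinsics K: fx=451.0, fy=415.9, cx=327.2, cy=247.3
Marker side s = 0.14 m; corners in marker frame (Z=0):
  M0 = (-0.0700, +0.0700, 0)
  M1 = (+0.0700, +0.0700, 0)
  M2 = (+0.0700, -0.0700, 0)
  M3 = (-0.0700, -0.0700, 0)
rvec = (-0.5448, -0.2859, 0.1430), |rvec| = θ = 0.63166 rad = 36.191°
Rodrigues: sinθ=0.59049, 1−cosθ=0.19295; R = I + sinθ·[k]× + (1−cosθ)·[k]×²:
    [+0.95058 -0.05835 -0.30494]
    [+0.20900 +0.84658 +0.48952]
    [+0.22959 -0.52906 +0.81694]
t = (-0.2529, 0.1259, 0.5137) m
M0: Pc = R·M0+t = (-0.32353, +0.17053, +0.46059); u = 451.0·(-0.32353)/0.46059 + 327.2 = 10.4138, v = 415.9·(+0.17053)/0.46059 + 247.3 = 401.2825
M1: Pc = R·M1+t = (-0.19044, +0.19979, +0.49274); u = 451.0·(-0.19044)/0.49274 + 327.2 = 152.8874, v = 415.9·(+0.19979)/0.49274 + 247.3 = 415.9353
M2: Pc = R·M2+t = (-0.18227, +0.08127, +0.56681); u = 451.0·(-0.18227)/0.56681 + 327.2 = 182.1665, v = 415.9·(+0.08127)/0.56681 + 247.3 = 306.9327
M3: Pc = R·M3+t = (-0.31536, +0.05201, +0.53466); u = 451.0·(-0.31536)/0.53466 + 327.2 = 61.1903, v = 415.9·(+0.05201)/0.53466 + 247.3 = 287.7568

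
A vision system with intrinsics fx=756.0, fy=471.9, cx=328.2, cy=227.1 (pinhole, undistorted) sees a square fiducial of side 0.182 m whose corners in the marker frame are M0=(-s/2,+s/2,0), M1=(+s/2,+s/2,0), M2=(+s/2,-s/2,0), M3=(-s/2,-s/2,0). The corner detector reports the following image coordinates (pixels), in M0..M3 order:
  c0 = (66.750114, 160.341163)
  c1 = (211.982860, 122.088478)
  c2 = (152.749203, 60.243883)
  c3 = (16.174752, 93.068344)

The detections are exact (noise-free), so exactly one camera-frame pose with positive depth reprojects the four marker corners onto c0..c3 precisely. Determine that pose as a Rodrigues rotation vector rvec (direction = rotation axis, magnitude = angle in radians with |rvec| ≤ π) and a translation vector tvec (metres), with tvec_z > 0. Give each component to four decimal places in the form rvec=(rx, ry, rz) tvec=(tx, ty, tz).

rvec=(-0.4503, -0.1103, -0.4908) tvec=(-0.2618, -0.2327, 0.9169)

Intrinsics K: fx=756.0, fy=471.9, cx=328.2, cy=227.1
Marker side s = 0.182 m; corners in marker frame (Z=0):
  M0 = (-0.0910, +0.0910, 0)
  M1 = (+0.0910, +0.0910, 0)
  M2 = (+0.0910, -0.0910, 0)
  M3 = (-0.0910, -0.0910, 0)
Detected image corners:
  c0 = (66.750114, 160.341163) px
  c1 = (211.982860, 122.088478) px
  c2 = (152.749203, 60.243883) px
  c3 = (16.174752, 93.068344) px
Planar DLT: solve 8×8 A·h = b for H (H[2,2]=1):
  H  [+798.71788 +254.46500 +112.30710]
  H  [-169.92086 +307.97898 +107.31583]
  H  [+0.22736 -0.42622 +1.00000]
B = K⁻¹H; ‖b₁‖=1.090643, ‖b₂‖=1.090643; λ = 2/(‖b₁‖+‖b₂‖) = 0.916890, sign → tz>0 ⇒ λ=+0.916890
r₁ = λ·B[:,0] = (+0.87820,-0.43047,+0.20846); r₂ = λ·B[:,1] = (+0.47828,+0.78647,-0.39080)
r₃ = r₁×r₂ = (+0.00428,+0.44290,+0.89656); SVD([r₁ r₂ r₃]) → R = UVᵀ:
  R  [+0.87820 +0.47828 +0.00428]
  R  [-0.43047 +0.78647 +0.44290]
  R  [+0.20846 -0.39080 +0.89656]
t = (-0.26184, -0.23274, +0.91689) m
tr R = 2.561225; θ = arccos((tr R − 1)/2) = 0.675151 rad = 38.683°
axis k = ((R−Rᵀ)₃₂, (R−Rᵀ)₁₃, (R−Rᵀ)₂₁) / (2 sinθ) = (-0.666944, -0.163345, -0.726983)
rvec = θ·k = (-0.450288, -0.110282, -0.490823)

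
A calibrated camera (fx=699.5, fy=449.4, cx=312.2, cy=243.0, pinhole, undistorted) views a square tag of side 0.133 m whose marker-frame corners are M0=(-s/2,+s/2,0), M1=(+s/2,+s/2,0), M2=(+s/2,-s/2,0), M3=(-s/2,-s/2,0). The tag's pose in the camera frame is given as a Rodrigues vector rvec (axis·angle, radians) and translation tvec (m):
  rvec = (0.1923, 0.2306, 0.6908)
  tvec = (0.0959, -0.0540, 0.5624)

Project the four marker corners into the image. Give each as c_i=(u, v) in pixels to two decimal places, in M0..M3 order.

Intrinsics K: fx=699.5, fy=449.4, cx=312.2, cy=243.0
Marker side s = 0.133 m; corners in marker frame (Z=0):
  M0 = (-0.0665, +0.0665, 0)
  M1 = (+0.0665, +0.0665, 0)
  M2 = (+0.0665, -0.0665, 0)
  M3 = (-0.0665, -0.0665, 0)
rvec = (0.1923, 0.2306, 0.6908), |rvec| = θ = 0.75323 rad = 43.157°
Rodrigues: sinθ=0.68400, 1−cosθ=0.27052; R = I + sinθ·[k]× + (1−cosθ)·[k]×²:
    [+0.74711 -0.60616 +0.27274]
    [+0.64845 +0.75484 -0.09867]
    [-0.14607 +0.25058 +0.95701]
t = (0.0959, -0.0540, 0.5624) m
M0: Pc = R·M0+t = (+0.00591, -0.04693, +0.58878); u = 699.5·(+0.00591)/0.58878 + 312.2 = 319.2181, v = 449.4·(-0.04693)/0.58878 + 243.0 = 207.1830
M1: Pc = R·M1+t = (+0.10527, +0.03932, +0.56935); u = 699.5·(+0.10527)/0.56935 + 312.2 = 441.5380, v = 449.4·(+0.03932)/0.56935 + 243.0 = 274.0349
M2: Pc = R·M2+t = (+0.18589, -0.06107, +0.53602); u = 699.5·(+0.18589)/0.53602 + 312.2 = 554.7866, v = 449.4·(-0.06107)/0.53602 + 243.0 = 191.7952
M3: Pc = R·M3+t = (+0.08653, -0.14732, +0.55545); u = 699.5·(+0.08653)/0.55545 + 312.2 = 421.1666, v = 449.4·(-0.14732)/0.55545 + 243.0 = 123.8085

c0=(319.22, 207.18) c1=(441.54, 274.03) c2=(554.79, 191.80) c3=(421.17, 123.81)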